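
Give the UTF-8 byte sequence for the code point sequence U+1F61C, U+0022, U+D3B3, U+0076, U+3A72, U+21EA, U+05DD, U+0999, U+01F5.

F0 9F 98 9C 22 ED 8E B3 76 E3 A9 B2 E2 87 AA D7 9D E0 A6 99 C7 B5

U+1F61C: 4-byte form → F0 9F 98 9C.
U+0022: 1-byte form → 22.
U+D3B3: 3-byte form → ED 8E B3.
U+0076: 1-byte form → 76.
U+3A72: 3-byte form → E3 A9 B2.
U+21EA: 3-byte form → E2 87 AA.
U+05DD: 2-byte form → D7 9D.
U+0999: 3-byte form → E0 A6 99.
U+01F5: 2-byte form → C7 B5.
Concatenated (22 bytes): F0 9F 98 9C 22 ED 8E B3 76 E3 A9 B2 E2 87 AA D7 9D E0 A6 99 C7 B5.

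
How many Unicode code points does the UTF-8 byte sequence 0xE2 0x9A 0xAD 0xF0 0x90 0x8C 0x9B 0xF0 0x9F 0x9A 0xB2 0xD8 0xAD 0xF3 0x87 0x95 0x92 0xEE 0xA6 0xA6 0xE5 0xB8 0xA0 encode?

Byte at offset 0: 0xE2 = 11100010 → 3-byte char (#1). Advance 3.
Byte at offset 3: 0xF0 = 11110000 → 4-byte char (#2). Advance 4.
Byte at offset 7: 0xF0 = 11110000 → 4-byte char (#3). Advance 4.
Byte at offset 11: 0xD8 = 11011000 → 2-byte char (#4). Advance 2.
Byte at offset 13: 0xF3 = 11110011 → 4-byte char (#5). Advance 4.
Byte at offset 17: 0xEE = 11101110 → 3-byte char (#6). Advance 3.
Byte at offset 20: 0xE5 = 11100101 → 3-byte char (#7). Advance 3.
Reached end at offset 23 after 7 code points.

7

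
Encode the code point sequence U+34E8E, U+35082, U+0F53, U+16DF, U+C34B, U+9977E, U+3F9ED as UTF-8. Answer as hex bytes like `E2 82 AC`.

F0 B4 BA 8E F0 B5 82 82 E0 BD 93 E1 9B 9F EC 8D 8B F2 99 9D BE F0 BF A7 AD

U+34E8E: 4-byte form → F0 B4 BA 8E.
U+35082: 4-byte form → F0 B5 82 82.
U+0F53: 3-byte form → E0 BD 93.
U+16DF: 3-byte form → E1 9B 9F.
U+C34B: 3-byte form → EC 8D 8B.
U+9977E: 4-byte form → F2 99 9D BE.
U+3F9ED: 4-byte form → F0 BF A7 AD.
Concatenated (25 bytes): F0 B4 BA 8E F0 B5 82 82 E0 BD 93 E1 9B 9F EC 8D 8B F2 99 9D BE F0 BF A7 AD.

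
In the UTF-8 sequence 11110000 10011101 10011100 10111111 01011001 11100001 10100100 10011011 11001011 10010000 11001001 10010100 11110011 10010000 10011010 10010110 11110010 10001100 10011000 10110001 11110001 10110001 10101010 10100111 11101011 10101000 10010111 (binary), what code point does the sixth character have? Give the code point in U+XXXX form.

U+D0696

Offset 0: leading byte 0xF0 = 11110000 → 4-byte char #1 = F0 9D 9C BF.
Offset 4: leading byte 0x59 = 01011001 → 1-byte char #2 = 59.
Offset 5: leading byte 0xE1 = 11100001 → 3-byte char #3 = E1 A4 9B.
Offset 8: leading byte 0xCB = 11001011 → 2-byte char #4 = CB 90.
Offset 10: leading byte 0xC9 = 11001001 → 2-byte char #5 = C9 94.
Offset 12: leading byte 0xF3 = 11110011 → 4-byte char #6 = F3 90 9A 96.
Leading byte 0xF3 = 11110011 matches 11110xxx → 4-byte sequence.
Byte 1: 0xF3 = 11110011, payload 011 (3 bits).
Byte 2: 0x90 = 10010000 (10xxxxxx ✓), payload 010000.
Byte 3: 0x9A = 10011010 (10xxxxxx ✓), payload 011010.
Byte 4: 0x96 = 10010110 (10xxxxxx ✓), payload 010110.
Concatenate: 011010000011010010110 = 0xD0696 (21 bits → U+D0696).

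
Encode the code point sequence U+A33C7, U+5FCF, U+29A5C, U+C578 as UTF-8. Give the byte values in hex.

F2 A3 8F 87 E5 BF 8F F0 A9 A9 9C EC 95 B8

U+A33C7: 4-byte form → F2 A3 8F 87.
U+5FCF: 3-byte form → E5 BF 8F.
U+29A5C: 4-byte form → F0 A9 A9 9C.
U+C578: 3-byte form → EC 95 B8.
Concatenated (14 bytes): F2 A3 8F 87 E5 BF 8F F0 A9 A9 9C EC 95 B8.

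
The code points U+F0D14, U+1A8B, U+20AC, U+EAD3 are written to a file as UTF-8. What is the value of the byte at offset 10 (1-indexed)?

1-indexed offset 10 is 0-indexed offset 9.
U+F0D14 → 4-byte form F3 B0 B4 94 at offsets 0–3.
U+1A8B → 3-byte form E1 AA 8B at offsets 4–6.
U+20AC → 3-byte form E2 82 AC at offsets 7–9.
Offset 9 falls in char 3's range; it's byte 3 of E2 82 AC = 0xAC.

0xAC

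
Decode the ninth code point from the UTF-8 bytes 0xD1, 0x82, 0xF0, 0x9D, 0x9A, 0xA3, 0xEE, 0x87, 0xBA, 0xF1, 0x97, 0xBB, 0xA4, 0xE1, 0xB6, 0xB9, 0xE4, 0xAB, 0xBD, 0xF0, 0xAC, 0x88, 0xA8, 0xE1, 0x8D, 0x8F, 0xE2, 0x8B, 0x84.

Offset 0: leading byte 0xD1 = 11010001 → 2-byte char #1 = D1 82.
Offset 2: leading byte 0xF0 = 11110000 → 4-byte char #2 = F0 9D 9A A3.
Offset 6: leading byte 0xEE = 11101110 → 3-byte char #3 = EE 87 BA.
Offset 9: leading byte 0xF1 = 11110001 → 4-byte char #4 = F1 97 BB A4.
Offset 13: leading byte 0xE1 = 11100001 → 3-byte char #5 = E1 B6 B9.
Offset 16: leading byte 0xE4 = 11100100 → 3-byte char #6 = E4 AB BD.
Offset 19: leading byte 0xF0 = 11110000 → 4-byte char #7 = F0 AC 88 A8.
Offset 23: leading byte 0xE1 = 11100001 → 3-byte char #8 = E1 8D 8F.
Offset 26: leading byte 0xE2 = 11100010 → 3-byte char #9 = E2 8B 84.
Leading byte 0xE2 = 11100010 matches 1110xxxx → 3-byte sequence.
Byte 1: 0xE2 = 11100010, payload 0010 (4 bits).
Byte 2: 0x8B = 10001011 (10xxxxxx ✓), payload 001011.
Byte 3: 0x84 = 10000100 (10xxxxxx ✓), payload 000100.
Concatenate: 0010001011000100 = 0x22C4 (16 bits → U+22C4).

U+22C4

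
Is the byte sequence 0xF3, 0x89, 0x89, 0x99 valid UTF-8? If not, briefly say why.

Leading byte 0xF3 = 11110011 → 4-byte form.
Continuation bytes 0x89=10001001, 0x89=10001001, 0x99=10011001 all match 10xxxxxx.
Decoded value 0xC9259 is ≥ 0x10000 (shortest form) and not a surrogate.

valid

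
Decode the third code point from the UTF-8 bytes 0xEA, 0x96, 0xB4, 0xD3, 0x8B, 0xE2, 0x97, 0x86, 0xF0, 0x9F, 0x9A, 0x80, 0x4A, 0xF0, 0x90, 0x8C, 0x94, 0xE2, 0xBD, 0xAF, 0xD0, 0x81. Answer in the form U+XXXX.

Offset 0: leading byte 0xEA = 11101010 → 3-byte char #1 = EA 96 B4.
Offset 3: leading byte 0xD3 = 11010011 → 2-byte char #2 = D3 8B.
Offset 5: leading byte 0xE2 = 11100010 → 3-byte char #3 = E2 97 86.
Leading byte 0xE2 = 11100010 matches 1110xxxx → 3-byte sequence.
Byte 1: 0xE2 = 11100010, payload 0010 (4 bits).
Byte 2: 0x97 = 10010111 (10xxxxxx ✓), payload 010111.
Byte 3: 0x86 = 10000110 (10xxxxxx ✓), payload 000110.
Concatenate: 0010010111000110 = 0x25C6 (16 bits → U+25C6).

U+25C6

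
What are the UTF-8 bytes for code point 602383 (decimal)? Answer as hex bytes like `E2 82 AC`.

F2 93 84 8F

U+9310F = 0x9310F = 602383 decimal. In range U+10000–U+10FFFF → 4-byte form: 11110xxx 10xxxxxx 10xxxxxx 10xxxxxx.
Binary (21 bits): 010010011000100001111.
Split 3+6+6+6: 010 | 010011 | 000100 | 001111.
Byte 1: 11110010 = 0xF2.
Byte 2: 10010011 = 0x93.
Byte 3: 10000100 = 0x84.
Byte 4: 10001111 = 0x8F.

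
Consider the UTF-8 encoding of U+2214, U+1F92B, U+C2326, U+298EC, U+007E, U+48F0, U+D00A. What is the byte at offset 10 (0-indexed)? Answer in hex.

0xA6

U+2214 → 3-byte form E2 88 94 at offsets 0–2.
U+1F92B → 4-byte form F0 9F A4 AB at offsets 3–6.
U+C2326 → 4-byte form F3 82 8C A6 at offsets 7–10.
Offset 10 falls in char 3's range; it's byte 4 of F3 82 8C A6 = 0xA6.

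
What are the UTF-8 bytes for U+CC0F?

EC B0 8F

U+CC0F = 0xCC0F = 52239 decimal. In range U+0800–U+FFFF → 3-byte form: 1110xxxx 10xxxxxx 10xxxxxx.
Binary (16 bits): 1100110000001111.
Split 4+6+6: 1100 | 110000 | 001111.
Byte 1: 11101100 = 0xEC.
Byte 2: 10110000 = 0xB0.
Byte 3: 10001111 = 0x8F.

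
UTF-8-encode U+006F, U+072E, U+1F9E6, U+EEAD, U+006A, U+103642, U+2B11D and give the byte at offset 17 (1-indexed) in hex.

0xAB

1-indexed offset 17 is 0-indexed offset 16.
U+006F → 1-byte form 6F at offsets 0–0.
U+072E → 2-byte form DC AE at offsets 1–2.
U+1F9E6 → 4-byte form F0 9F A7 A6 at offsets 3–6.
U+EEAD → 3-byte form EE BA AD at offsets 7–9.
U+006A → 1-byte form 6A at offsets 10–10.
U+103642 → 4-byte form F4 83 99 82 at offsets 11–14.
U+2B11D → 4-byte form F0 AB 84 9D at offsets 15–18.
Offset 16 falls in char 7's range; it's byte 2 of F0 AB 84 9D = 0xAB.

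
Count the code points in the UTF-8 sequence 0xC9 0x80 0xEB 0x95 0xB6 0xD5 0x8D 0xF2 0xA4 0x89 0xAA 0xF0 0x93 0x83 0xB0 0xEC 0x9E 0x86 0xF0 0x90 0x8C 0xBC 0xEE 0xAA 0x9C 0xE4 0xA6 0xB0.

Byte at offset 0: 0xC9 = 11001001 → 2-byte char (#1). Advance 2.
Byte at offset 2: 0xEB = 11101011 → 3-byte char (#2). Advance 3.
Byte at offset 5: 0xD5 = 11010101 → 2-byte char (#3). Advance 2.
Byte at offset 7: 0xF2 = 11110010 → 4-byte char (#4). Advance 4.
Byte at offset 11: 0xF0 = 11110000 → 4-byte char (#5). Advance 4.
Byte at offset 15: 0xEC = 11101100 → 3-byte char (#6). Advance 3.
Byte at offset 18: 0xF0 = 11110000 → 4-byte char (#7). Advance 4.
Byte at offset 22: 0xEE = 11101110 → 3-byte char (#8). Advance 3.
Byte at offset 25: 0xE4 = 11100100 → 3-byte char (#9). Advance 3.
Reached end at offset 28 after 9 code points.

9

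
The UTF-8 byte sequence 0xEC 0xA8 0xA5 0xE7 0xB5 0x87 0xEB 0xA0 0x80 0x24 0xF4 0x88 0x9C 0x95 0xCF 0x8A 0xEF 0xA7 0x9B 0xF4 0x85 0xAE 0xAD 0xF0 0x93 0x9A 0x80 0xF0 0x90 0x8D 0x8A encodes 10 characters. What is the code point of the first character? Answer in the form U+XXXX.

Offset 0: leading byte 0xEC = 11101100 → 3-byte char #1 = EC A8 A5.
Leading byte 0xEC = 11101100 matches 1110xxxx → 3-byte sequence.
Byte 1: 0xEC = 11101100, payload 1100 (4 bits).
Byte 2: 0xA8 = 10101000 (10xxxxxx ✓), payload 101000.
Byte 3: 0xA5 = 10100101 (10xxxxxx ✓), payload 100101.
Concatenate: 1100101000100101 = 0xCA25 (16 bits → U+CA25).

U+CA25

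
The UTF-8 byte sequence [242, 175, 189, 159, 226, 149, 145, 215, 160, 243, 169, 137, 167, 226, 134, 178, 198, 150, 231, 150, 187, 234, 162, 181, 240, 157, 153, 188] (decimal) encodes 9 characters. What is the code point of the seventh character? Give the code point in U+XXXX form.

Offset 0: leading byte 0xF2 = 11110010 → 4-byte char #1 = F2 AF BD 9F.
Offset 4: leading byte 0xE2 = 11100010 → 3-byte char #2 = E2 95 91.
Offset 7: leading byte 0xD7 = 11010111 → 2-byte char #3 = D7 A0.
Offset 9: leading byte 0xF3 = 11110011 → 4-byte char #4 = F3 A9 89 A7.
Offset 13: leading byte 0xE2 = 11100010 → 3-byte char #5 = E2 86 B2.
Offset 16: leading byte 0xC6 = 11000110 → 2-byte char #6 = C6 96.
Offset 18: leading byte 0xE7 = 11100111 → 3-byte char #7 = E7 96 BB.
Leading byte 0xE7 = 11100111 matches 1110xxxx → 3-byte sequence.
Byte 1: 0xE7 = 11100111, payload 0111 (4 bits).
Byte 2: 0x96 = 10010110 (10xxxxxx ✓), payload 010110.
Byte 3: 0xBB = 10111011 (10xxxxxx ✓), payload 111011.
Concatenate: 0111010110111011 = 0x75BB (16 bits → U+75BB).

U+75BB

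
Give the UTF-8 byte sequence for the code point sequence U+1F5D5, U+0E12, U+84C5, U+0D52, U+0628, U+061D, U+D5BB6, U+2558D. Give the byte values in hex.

F0 9F 97 95 E0 B8 92 E8 93 85 E0 B5 92 D8 A8 D8 9D F3 95 AE B6 F0 A5 96 8D

U+1F5D5: 4-byte form → F0 9F 97 95.
U+0E12: 3-byte form → E0 B8 92.
U+84C5: 3-byte form → E8 93 85.
U+0D52: 3-byte form → E0 B5 92.
U+0628: 2-byte form → D8 A8.
U+061D: 2-byte form → D8 9D.
U+D5BB6: 4-byte form → F3 95 AE B6.
U+2558D: 4-byte form → F0 A5 96 8D.
Concatenated (25 bytes): F0 9F 97 95 E0 B8 92 E8 93 85 E0 B5 92 D8 A8 D8 9D F3 95 AE B6 F0 A5 96 8D.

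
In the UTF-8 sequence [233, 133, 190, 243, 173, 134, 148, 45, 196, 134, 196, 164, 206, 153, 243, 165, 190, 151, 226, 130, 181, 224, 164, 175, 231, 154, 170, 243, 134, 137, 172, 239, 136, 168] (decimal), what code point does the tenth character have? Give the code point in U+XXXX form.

Offset 0: leading byte 0xE9 = 11101001 → 3-byte char #1 = E9 85 BE.
Offset 3: leading byte 0xF3 = 11110011 → 4-byte char #2 = F3 AD 86 94.
Offset 7: leading byte 0x2D = 00101101 → 1-byte char #3 = 2D.
Offset 8: leading byte 0xC4 = 11000100 → 2-byte char #4 = C4 86.
Offset 10: leading byte 0xC4 = 11000100 → 2-byte char #5 = C4 A4.
Offset 12: leading byte 0xCE = 11001110 → 2-byte char #6 = CE 99.
Offset 14: leading byte 0xF3 = 11110011 → 4-byte char #7 = F3 A5 BE 97.
Offset 18: leading byte 0xE2 = 11100010 → 3-byte char #8 = E2 82 B5.
Offset 21: leading byte 0xE0 = 11100000 → 3-byte char #9 = E0 A4 AF.
Offset 24: leading byte 0xE7 = 11100111 → 3-byte char #10 = E7 9A AA.
Leading byte 0xE7 = 11100111 matches 1110xxxx → 3-byte sequence.
Byte 1: 0xE7 = 11100111, payload 0111 (4 bits).
Byte 2: 0x9A = 10011010 (10xxxxxx ✓), payload 011010.
Byte 3: 0xAA = 10101010 (10xxxxxx ✓), payload 101010.
Concatenate: 0111011010101010 = 0x76AA (16 bits → U+76AA).

U+76AA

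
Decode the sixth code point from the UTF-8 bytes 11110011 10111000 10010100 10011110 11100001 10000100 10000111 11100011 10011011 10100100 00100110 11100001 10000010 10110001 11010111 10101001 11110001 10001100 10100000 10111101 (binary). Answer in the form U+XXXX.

U+05E9

Offset 0: leading byte 0xF3 = 11110011 → 4-byte char #1 = F3 B8 94 9E.
Offset 4: leading byte 0xE1 = 11100001 → 3-byte char #2 = E1 84 87.
Offset 7: leading byte 0xE3 = 11100011 → 3-byte char #3 = E3 9B A4.
Offset 10: leading byte 0x26 = 00100110 → 1-byte char #4 = 26.
Offset 11: leading byte 0xE1 = 11100001 → 3-byte char #5 = E1 82 B1.
Offset 14: leading byte 0xD7 = 11010111 → 2-byte char #6 = D7 A9.
Leading byte 0xD7 = 11010111 matches 110xxxxx → 2-byte sequence.
Byte 1: 0xD7 = 11010111, payload 10111 (5 bits).
Byte 2: 0xA9 = 10101001 (10xxxxxx ✓), payload 101001.
Concatenate: 10111101001 = 0x5E9 (11 bits → U+05E9).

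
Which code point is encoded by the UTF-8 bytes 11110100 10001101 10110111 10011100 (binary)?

Leading byte 0xF4 = 11110100 matches 11110xxx → 4-byte sequence.
Byte 1: 0xF4 = 11110100, payload 100 (3 bits).
Byte 2: 0x8D = 10001101 (10xxxxxx ✓), payload 001101.
Byte 3: 0xB7 = 10110111 (10xxxxxx ✓), payload 110111.
Byte 4: 0x9C = 10011100 (10xxxxxx ✓), payload 011100.
Concatenate: 100001101110111011100 = 0x10DDDC (21 bits → U+10DDDC).

U+10DDDC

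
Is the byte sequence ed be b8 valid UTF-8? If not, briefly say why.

invalid (encodes a surrogate (U+D800–U+DFFF))

Structurally a 3-byte sequence; payload = 0xDFB8.
But 0xDFB8 is in U+D800–U+DFFF, the surrogate range. Surrogates are not Unicode scalar values and are forbidden in UTF-8.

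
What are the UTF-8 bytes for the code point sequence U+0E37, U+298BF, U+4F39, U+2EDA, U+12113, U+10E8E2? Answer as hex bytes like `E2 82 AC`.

E0 B8 B7 F0 A9 A2 BF E4 BC B9 E2 BB 9A F0 92 84 93 F4 8E A3 A2

U+0E37: 3-byte form → E0 B8 B7.
U+298BF: 4-byte form → F0 A9 A2 BF.
U+4F39: 3-byte form → E4 BC B9.
U+2EDA: 3-byte form → E2 BB 9A.
U+12113: 4-byte form → F0 92 84 93.
U+10E8E2: 4-byte form → F4 8E A3 A2.
Concatenated (21 bytes): E0 B8 B7 F0 A9 A2 BF E4 BC B9 E2 BB 9A F0 92 84 93 F4 8E A3 A2.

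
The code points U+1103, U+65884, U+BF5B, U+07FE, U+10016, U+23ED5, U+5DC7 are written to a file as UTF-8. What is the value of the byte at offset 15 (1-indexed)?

0x80

1-indexed offset 15 is 0-indexed offset 14.
U+1103 → 3-byte form E1 84 83 at offsets 0–2.
U+65884 → 4-byte form F1 A5 A2 84 at offsets 3–6.
U+BF5B → 3-byte form EB BD 9B at offsets 7–9.
U+07FE → 2-byte form DF BE at offsets 10–11.
U+10016 → 4-byte form F0 90 80 96 at offsets 12–15.
Offset 14 falls in char 5's range; it's byte 3 of F0 90 80 96 = 0x80.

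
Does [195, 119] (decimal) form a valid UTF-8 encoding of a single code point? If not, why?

Leading byte 0xC3 = 11000011 → 2-byte form.
Byte 2 is 0x77 = 01110111, which is not 10xxxxxx — expected a continuation byte.

invalid (non-continuation byte where continuation expected)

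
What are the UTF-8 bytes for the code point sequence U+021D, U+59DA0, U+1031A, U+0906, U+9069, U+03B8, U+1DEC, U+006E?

C8 9D F1 99 B6 A0 F0 90 8C 9A E0 A4 86 E9 81 A9 CE B8 E1 B7 AC 6E

U+021D: 2-byte form → C8 9D.
U+59DA0: 4-byte form → F1 99 B6 A0.
U+1031A: 4-byte form → F0 90 8C 9A.
U+0906: 3-byte form → E0 A4 86.
U+9069: 3-byte form → E9 81 A9.
U+03B8: 2-byte form → CE B8.
U+1DEC: 3-byte form → E1 B7 AC.
U+006E: 1-byte form → 6E.
Concatenated (22 bytes): C8 9D F1 99 B6 A0 F0 90 8C 9A E0 A4 86 E9 81 A9 CE B8 E1 B7 AC 6E.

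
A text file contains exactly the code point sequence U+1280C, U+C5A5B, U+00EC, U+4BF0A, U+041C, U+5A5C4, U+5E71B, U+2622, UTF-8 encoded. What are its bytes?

U+1280C: 4-byte form → F0 92 A0 8C.
U+C5A5B: 4-byte form → F3 85 A9 9B.
U+00EC: 2-byte form → C3 AC.
U+4BF0A: 4-byte form → F1 8B BC 8A.
U+041C: 2-byte form → D0 9C.
U+5A5C4: 4-byte form → F1 9A 97 84.
U+5E71B: 4-byte form → F1 9E 9C 9B.
U+2622: 3-byte form → E2 98 A2.
Concatenated (27 bytes): F0 92 A0 8C F3 85 A9 9B C3 AC F1 8B BC 8A D0 9C F1 9A 97 84 F1 9E 9C 9B E2 98 A2.

F0 92 A0 8C F3 85 A9 9B C3 AC F1 8B BC 8A D0 9C F1 9A 97 84 F1 9E 9C 9B E2 98 A2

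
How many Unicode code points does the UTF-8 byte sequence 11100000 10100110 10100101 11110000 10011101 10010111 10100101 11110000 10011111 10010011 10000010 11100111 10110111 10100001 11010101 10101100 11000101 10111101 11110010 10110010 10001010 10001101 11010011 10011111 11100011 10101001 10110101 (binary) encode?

Byte at offset 0: 0xE0 = 11100000 → 3-byte char (#1). Advance 3.
Byte at offset 3: 0xF0 = 11110000 → 4-byte char (#2). Advance 4.
Byte at offset 7: 0xF0 = 11110000 → 4-byte char (#3). Advance 4.
Byte at offset 11: 0xE7 = 11100111 → 3-byte char (#4). Advance 3.
Byte at offset 14: 0xD5 = 11010101 → 2-byte char (#5). Advance 2.
Byte at offset 16: 0xC5 = 11000101 → 2-byte char (#6). Advance 2.
Byte at offset 18: 0xF2 = 11110010 → 4-byte char (#7). Advance 4.
Byte at offset 22: 0xD3 = 11010011 → 2-byte char (#8). Advance 2.
Byte at offset 24: 0xE3 = 11100011 → 3-byte char (#9). Advance 3.
Reached end at offset 27 after 9 code points.

9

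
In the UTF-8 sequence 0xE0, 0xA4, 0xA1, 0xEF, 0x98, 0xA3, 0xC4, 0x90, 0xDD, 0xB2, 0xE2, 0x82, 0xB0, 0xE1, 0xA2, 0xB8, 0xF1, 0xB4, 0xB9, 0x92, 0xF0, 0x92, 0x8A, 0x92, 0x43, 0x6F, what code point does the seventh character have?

U+74E52

Offset 0: leading byte 0xE0 = 11100000 → 3-byte char #1 = E0 A4 A1.
Offset 3: leading byte 0xEF = 11101111 → 3-byte char #2 = EF 98 A3.
Offset 6: leading byte 0xC4 = 11000100 → 2-byte char #3 = C4 90.
Offset 8: leading byte 0xDD = 11011101 → 2-byte char #4 = DD B2.
Offset 10: leading byte 0xE2 = 11100010 → 3-byte char #5 = E2 82 B0.
Offset 13: leading byte 0xE1 = 11100001 → 3-byte char #6 = E1 A2 B8.
Offset 16: leading byte 0xF1 = 11110001 → 4-byte char #7 = F1 B4 B9 92.
Leading byte 0xF1 = 11110001 matches 11110xxx → 4-byte sequence.
Byte 1: 0xF1 = 11110001, payload 001 (3 bits).
Byte 2: 0xB4 = 10110100 (10xxxxxx ✓), payload 110100.
Byte 3: 0xB9 = 10111001 (10xxxxxx ✓), payload 111001.
Byte 4: 0x92 = 10010010 (10xxxxxx ✓), payload 010010.
Concatenate: 001110100111001010010 = 0x74E52 (21 bits → U+74E52).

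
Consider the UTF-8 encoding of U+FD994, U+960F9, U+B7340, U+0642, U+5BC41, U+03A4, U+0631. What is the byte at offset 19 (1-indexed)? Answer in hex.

1-indexed offset 19 is 0-indexed offset 18.
U+FD994 → 4-byte form F3 BD A6 94 at offsets 0–3.
U+960F9 → 4-byte form F2 96 83 B9 at offsets 4–7.
U+B7340 → 4-byte form F2 B7 8D 80 at offsets 8–11.
U+0642 → 2-byte form D9 82 at offsets 12–13.
U+5BC41 → 4-byte form F1 9B B1 81 at offsets 14–17.
U+03A4 → 2-byte form CE A4 at offsets 18–19.
Offset 18 falls in char 6's range; it's byte 1 of CE A4 = 0xCE.

0xCE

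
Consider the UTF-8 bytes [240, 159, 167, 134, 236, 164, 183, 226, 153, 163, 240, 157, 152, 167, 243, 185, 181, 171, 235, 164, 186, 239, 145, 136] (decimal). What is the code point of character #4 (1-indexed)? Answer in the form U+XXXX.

U+1D627

Offset 0: leading byte 0xF0 = 11110000 → 4-byte char #1 = F0 9F A7 86.
Offset 4: leading byte 0xEC = 11101100 → 3-byte char #2 = EC A4 B7.
Offset 7: leading byte 0xE2 = 11100010 → 3-byte char #3 = E2 99 A3.
Offset 10: leading byte 0xF0 = 11110000 → 4-byte char #4 = F0 9D 98 A7.
Leading byte 0xF0 = 11110000 matches 11110xxx → 4-byte sequence.
Byte 1: 0xF0 = 11110000, payload 000 (3 bits).
Byte 2: 0x9D = 10011101 (10xxxxxx ✓), payload 011101.
Byte 3: 0x98 = 10011000 (10xxxxxx ✓), payload 011000.
Byte 4: 0xA7 = 10100111 (10xxxxxx ✓), payload 100111.
Concatenate: 000011101011000100111 = 0x1D627 (21 bits → U+1D627).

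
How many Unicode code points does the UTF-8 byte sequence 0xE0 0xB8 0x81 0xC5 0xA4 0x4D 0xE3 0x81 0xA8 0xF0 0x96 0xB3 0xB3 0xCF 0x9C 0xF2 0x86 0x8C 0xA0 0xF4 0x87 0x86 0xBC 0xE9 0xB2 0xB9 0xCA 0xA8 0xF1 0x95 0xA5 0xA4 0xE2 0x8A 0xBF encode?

Byte at offset 0: 0xE0 = 11100000 → 3-byte char (#1). Advance 3.
Byte at offset 3: 0xC5 = 11000101 → 2-byte char (#2). Advance 2.
Byte at offset 5: 0x4D = 01001101 → 1-byte char (#3). Advance 1.
Byte at offset 6: 0xE3 = 11100011 → 3-byte char (#4). Advance 3.
Byte at offset 9: 0xF0 = 11110000 → 4-byte char (#5). Advance 4.
Byte at offset 13: 0xCF = 11001111 → 2-byte char (#6). Advance 2.
Byte at offset 15: 0xF2 = 11110010 → 4-byte char (#7). Advance 4.
Byte at offset 19: 0xF4 = 11110100 → 4-byte char (#8). Advance 4.
Byte at offset 23: 0xE9 = 11101001 → 3-byte char (#9). Advance 3.
Byte at offset 26: 0xCA = 11001010 → 2-byte char (#10). Advance 2.
Byte at offset 28: 0xF1 = 11110001 → 4-byte char (#11). Advance 4.
Byte at offset 32: 0xE2 = 11100010 → 3-byte char (#12). Advance 3.
Reached end at offset 35 after 12 code points.

12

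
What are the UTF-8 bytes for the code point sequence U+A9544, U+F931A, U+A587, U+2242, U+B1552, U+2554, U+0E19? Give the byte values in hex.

F2 A9 95 84 F3 B9 8C 9A EA 96 87 E2 89 82 F2 B1 95 92 E2 95 94 E0 B8 99

U+A9544: 4-byte form → F2 A9 95 84.
U+F931A: 4-byte form → F3 B9 8C 9A.
U+A587: 3-byte form → EA 96 87.
U+2242: 3-byte form → E2 89 82.
U+B1552: 4-byte form → F2 B1 95 92.
U+2554: 3-byte form → E2 95 94.
U+0E19: 3-byte form → E0 B8 99.
Concatenated (24 bytes): F2 A9 95 84 F3 B9 8C 9A EA 96 87 E2 89 82 F2 B1 95 92 E2 95 94 E0 B8 99.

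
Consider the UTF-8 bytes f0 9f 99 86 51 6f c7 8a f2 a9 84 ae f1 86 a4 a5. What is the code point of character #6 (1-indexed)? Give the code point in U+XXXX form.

Offset 0: leading byte 0xF0 = 11110000 → 4-byte char #1 = F0 9F 99 86.
Offset 4: leading byte 0x51 = 01010001 → 1-byte char #2 = 51.
Offset 5: leading byte 0x6F = 01101111 → 1-byte char #3 = 6F.
Offset 6: leading byte 0xC7 = 11000111 → 2-byte char #4 = C7 8A.
Offset 8: leading byte 0xF2 = 11110010 → 4-byte char #5 = F2 A9 84 AE.
Offset 12: leading byte 0xF1 = 11110001 → 4-byte char #6 = F1 86 A4 A5.
Leading byte 0xF1 = 11110001 matches 11110xxx → 4-byte sequence.
Byte 1: 0xF1 = 11110001, payload 001 (3 bits).
Byte 2: 0x86 = 10000110 (10xxxxxx ✓), payload 000110.
Byte 3: 0xA4 = 10100100 (10xxxxxx ✓), payload 100100.
Byte 4: 0xA5 = 10100101 (10xxxxxx ✓), payload 100101.
Concatenate: 001000110100100100101 = 0x46925 (21 bits → U+46925).

U+46925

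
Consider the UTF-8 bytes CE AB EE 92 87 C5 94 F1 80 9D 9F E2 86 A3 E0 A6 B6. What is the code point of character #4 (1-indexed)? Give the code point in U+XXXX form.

U+4075F

Offset 0: leading byte 0xCE = 11001110 → 2-byte char #1 = CE AB.
Offset 2: leading byte 0xEE = 11101110 → 3-byte char #2 = EE 92 87.
Offset 5: leading byte 0xC5 = 11000101 → 2-byte char #3 = C5 94.
Offset 7: leading byte 0xF1 = 11110001 → 4-byte char #4 = F1 80 9D 9F.
Leading byte 0xF1 = 11110001 matches 11110xxx → 4-byte sequence.
Byte 1: 0xF1 = 11110001, payload 001 (3 bits).
Byte 2: 0x80 = 10000000 (10xxxxxx ✓), payload 000000.
Byte 3: 0x9D = 10011101 (10xxxxxx ✓), payload 011101.
Byte 4: 0x9F = 10011111 (10xxxxxx ✓), payload 011111.
Concatenate: 001000000011101011111 = 0x4075F (21 bits → U+4075F).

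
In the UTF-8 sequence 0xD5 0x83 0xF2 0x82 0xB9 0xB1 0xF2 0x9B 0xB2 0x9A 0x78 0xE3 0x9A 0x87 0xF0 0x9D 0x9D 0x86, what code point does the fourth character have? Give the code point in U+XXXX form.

U+0078

Offset 0: leading byte 0xD5 = 11010101 → 2-byte char #1 = D5 83.
Offset 2: leading byte 0xF2 = 11110010 → 4-byte char #2 = F2 82 B9 B1.
Offset 6: leading byte 0xF2 = 11110010 → 4-byte char #3 = F2 9B B2 9A.
Offset 10: leading byte 0x78 = 01111000 → 1-byte char #4 = 78.
Leading byte 0x78 = 01111000 matches 0xxxxxxx → 1-byte sequence.
Byte 1: 0x78 = 01111000, payload 1111000 (7 bits).
Concatenate: 1111000 = 0x78 (7 bits → U+0078).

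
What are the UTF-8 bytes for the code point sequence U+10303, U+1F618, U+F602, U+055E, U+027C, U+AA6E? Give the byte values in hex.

U+10303: 4-byte form → F0 90 8C 83.
U+1F618: 4-byte form → F0 9F 98 98.
U+F602: 3-byte form → EF 98 82.
U+055E: 2-byte form → D5 9E.
U+027C: 2-byte form → C9 BC.
U+AA6E: 3-byte form → EA A9 AE.
Concatenated (18 bytes): F0 90 8C 83 F0 9F 98 98 EF 98 82 D5 9E C9 BC EA A9 AE.

F0 90 8C 83 F0 9F 98 98 EF 98 82 D5 9E C9 BC EA A9 AE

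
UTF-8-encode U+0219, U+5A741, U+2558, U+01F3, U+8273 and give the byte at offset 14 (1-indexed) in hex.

1-indexed offset 14 is 0-indexed offset 13.
U+0219 → 2-byte form C8 99 at offsets 0–1.
U+5A741 → 4-byte form F1 9A 9D 81 at offsets 2–5.
U+2558 → 3-byte form E2 95 98 at offsets 6–8.
U+01F3 → 2-byte form C7 B3 at offsets 9–10.
U+8273 → 3-byte form E8 89 B3 at offsets 11–13.
Offset 13 falls in char 5's range; it's byte 3 of E8 89 B3 = 0xB3.

0xB3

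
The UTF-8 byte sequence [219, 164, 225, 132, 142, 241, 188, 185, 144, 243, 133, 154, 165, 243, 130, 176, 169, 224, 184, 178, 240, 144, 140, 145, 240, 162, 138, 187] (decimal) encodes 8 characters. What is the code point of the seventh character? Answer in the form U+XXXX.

Offset 0: leading byte 0xDB = 11011011 → 2-byte char #1 = DB A4.
Offset 2: leading byte 0xE1 = 11100001 → 3-byte char #2 = E1 84 8E.
Offset 5: leading byte 0xF1 = 11110001 → 4-byte char #3 = F1 BC B9 90.
Offset 9: leading byte 0xF3 = 11110011 → 4-byte char #4 = F3 85 9A A5.
Offset 13: leading byte 0xF3 = 11110011 → 4-byte char #5 = F3 82 B0 A9.
Offset 17: leading byte 0xE0 = 11100000 → 3-byte char #6 = E0 B8 B2.
Offset 20: leading byte 0xF0 = 11110000 → 4-byte char #7 = F0 90 8C 91.
Leading byte 0xF0 = 11110000 matches 11110xxx → 4-byte sequence.
Byte 1: 0xF0 = 11110000, payload 000 (3 bits).
Byte 2: 0x90 = 10010000 (10xxxxxx ✓), payload 010000.
Byte 3: 0x8C = 10001100 (10xxxxxx ✓), payload 001100.
Byte 4: 0x91 = 10010001 (10xxxxxx ✓), payload 010001.
Concatenate: 000010000001100010001 = 0x10311 (21 bits → U+10311).

U+10311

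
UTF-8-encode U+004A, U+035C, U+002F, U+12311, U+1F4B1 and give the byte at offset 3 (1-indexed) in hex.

1-indexed offset 3 is 0-indexed offset 2.
U+004A → 1-byte form 4A at offsets 0–0.
U+035C → 2-byte form CD 9C at offsets 1–2.
Offset 2 falls in char 2's range; it's byte 2 of CD 9C = 0x9C.

0x9C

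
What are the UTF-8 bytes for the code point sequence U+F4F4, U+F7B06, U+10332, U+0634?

EF 93 B4 F3 B7 AC 86 F0 90 8C B2 D8 B4

U+F4F4: 3-byte form → EF 93 B4.
U+F7B06: 4-byte form → F3 B7 AC 86.
U+10332: 4-byte form → F0 90 8C B2.
U+0634: 2-byte form → D8 B4.
Concatenated (13 bytes): EF 93 B4 F3 B7 AC 86 F0 90 8C B2 D8 B4.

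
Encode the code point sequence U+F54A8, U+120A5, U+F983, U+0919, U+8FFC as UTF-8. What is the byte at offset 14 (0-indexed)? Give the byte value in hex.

U+F54A8 → 4-byte form F3 B5 92 A8 at offsets 0–3.
U+120A5 → 4-byte form F0 92 82 A5 at offsets 4–7.
U+F983 → 3-byte form EF A6 83 at offsets 8–10.
U+0919 → 3-byte form E0 A4 99 at offsets 11–13.
U+8FFC → 3-byte form E8 BF BC at offsets 14–16.
Offset 14 falls in char 5's range; it's byte 1 of E8 BF BC = 0xE8.

0xE8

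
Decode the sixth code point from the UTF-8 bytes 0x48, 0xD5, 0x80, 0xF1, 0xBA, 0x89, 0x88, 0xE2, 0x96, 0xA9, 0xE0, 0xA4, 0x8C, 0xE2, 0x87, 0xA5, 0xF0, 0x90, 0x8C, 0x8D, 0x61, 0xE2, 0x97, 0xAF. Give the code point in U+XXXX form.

U+21E5

Offset 0: leading byte 0x48 = 01001000 → 1-byte char #1 = 48.
Offset 1: leading byte 0xD5 = 11010101 → 2-byte char #2 = D5 80.
Offset 3: leading byte 0xF1 = 11110001 → 4-byte char #3 = F1 BA 89 88.
Offset 7: leading byte 0xE2 = 11100010 → 3-byte char #4 = E2 96 A9.
Offset 10: leading byte 0xE0 = 11100000 → 3-byte char #5 = E0 A4 8C.
Offset 13: leading byte 0xE2 = 11100010 → 3-byte char #6 = E2 87 A5.
Leading byte 0xE2 = 11100010 matches 1110xxxx → 3-byte sequence.
Byte 1: 0xE2 = 11100010, payload 0010 (4 bits).
Byte 2: 0x87 = 10000111 (10xxxxxx ✓), payload 000111.
Byte 3: 0xA5 = 10100101 (10xxxxxx ✓), payload 100101.
Concatenate: 0010000111100101 = 0x21E5 (16 bits → U+21E5).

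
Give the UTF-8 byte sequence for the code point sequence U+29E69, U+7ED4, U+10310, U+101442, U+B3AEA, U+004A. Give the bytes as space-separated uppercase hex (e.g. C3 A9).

F0 A9 B9 A9 E7 BB 94 F0 90 8C 90 F4 81 91 82 F2 B3 AB AA 4A

U+29E69: 4-byte form → F0 A9 B9 A9.
U+7ED4: 3-byte form → E7 BB 94.
U+10310: 4-byte form → F0 90 8C 90.
U+101442: 4-byte form → F4 81 91 82.
U+B3AEA: 4-byte form → F2 B3 AB AA.
U+004A: 1-byte form → 4A.
Concatenated (20 bytes): F0 A9 B9 A9 E7 BB 94 F0 90 8C 90 F4 81 91 82 F2 B3 AB AA 4A.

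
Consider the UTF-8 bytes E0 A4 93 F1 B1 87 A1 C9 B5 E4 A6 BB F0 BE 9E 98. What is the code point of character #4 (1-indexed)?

Offset 0: leading byte 0xE0 = 11100000 → 3-byte char #1 = E0 A4 93.
Offset 3: leading byte 0xF1 = 11110001 → 4-byte char #2 = F1 B1 87 A1.
Offset 7: leading byte 0xC9 = 11001001 → 2-byte char #3 = C9 B5.
Offset 9: leading byte 0xE4 = 11100100 → 3-byte char #4 = E4 A6 BB.
Leading byte 0xE4 = 11100100 matches 1110xxxx → 3-byte sequence.
Byte 1: 0xE4 = 11100100, payload 0100 (4 bits).
Byte 2: 0xA6 = 10100110 (10xxxxxx ✓), payload 100110.
Byte 3: 0xBB = 10111011 (10xxxxxx ✓), payload 111011.
Concatenate: 0100100110111011 = 0x49BB (16 bits → U+49BB).

U+49BB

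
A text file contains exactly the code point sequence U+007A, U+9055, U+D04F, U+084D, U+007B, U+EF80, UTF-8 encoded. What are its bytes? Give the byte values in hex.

7A E9 81 95 ED 81 8F E0 A1 8D 7B EE BE 80

U+007A: 1-byte form → 7A.
U+9055: 3-byte form → E9 81 95.
U+D04F: 3-byte form → ED 81 8F.
U+084D: 3-byte form → E0 A1 8D.
U+007B: 1-byte form → 7B.
U+EF80: 3-byte form → EE BE 80.
Concatenated (14 bytes): 7A E9 81 95 ED 81 8F E0 A1 8D 7B EE BE 80.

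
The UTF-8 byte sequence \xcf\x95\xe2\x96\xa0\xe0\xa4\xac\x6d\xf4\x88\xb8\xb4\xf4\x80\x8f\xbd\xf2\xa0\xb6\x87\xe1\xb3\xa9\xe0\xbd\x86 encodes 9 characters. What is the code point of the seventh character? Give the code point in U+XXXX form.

Offset 0: leading byte 0xCF = 11001111 → 2-byte char #1 = CF 95.
Offset 2: leading byte 0xE2 = 11100010 → 3-byte char #2 = E2 96 A0.
Offset 5: leading byte 0xE0 = 11100000 → 3-byte char #3 = E0 A4 AC.
Offset 8: leading byte 0x6D = 01101101 → 1-byte char #4 = 6D.
Offset 9: leading byte 0xF4 = 11110100 → 4-byte char #5 = F4 88 B8 B4.
Offset 13: leading byte 0xF4 = 11110100 → 4-byte char #6 = F4 80 8F BD.
Offset 17: leading byte 0xF2 = 11110010 → 4-byte char #7 = F2 A0 B6 87.
Leading byte 0xF2 = 11110010 matches 11110xxx → 4-byte sequence.
Byte 1: 0xF2 = 11110010, payload 010 (3 bits).
Byte 2: 0xA0 = 10100000 (10xxxxxx ✓), payload 100000.
Byte 3: 0xB6 = 10110110 (10xxxxxx ✓), payload 110110.
Byte 4: 0x87 = 10000111 (10xxxxxx ✓), payload 000111.
Concatenate: 010100000110110000111 = 0xA0D87 (21 bits → U+A0D87).

U+A0D87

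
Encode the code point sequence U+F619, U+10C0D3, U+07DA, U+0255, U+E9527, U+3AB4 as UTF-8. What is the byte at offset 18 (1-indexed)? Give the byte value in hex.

0xB4

1-indexed offset 18 is 0-indexed offset 17.
U+F619 → 3-byte form EF 98 99 at offsets 0–2.
U+10C0D3 → 4-byte form F4 8C 83 93 at offsets 3–6.
U+07DA → 2-byte form DF 9A at offsets 7–8.
U+0255 → 2-byte form C9 95 at offsets 9–10.
U+E9527 → 4-byte form F3 A9 94 A7 at offsets 11–14.
U+3AB4 → 3-byte form E3 AA B4 at offsets 15–17.
Offset 17 falls in char 6's range; it's byte 3 of E3 AA B4 = 0xB4.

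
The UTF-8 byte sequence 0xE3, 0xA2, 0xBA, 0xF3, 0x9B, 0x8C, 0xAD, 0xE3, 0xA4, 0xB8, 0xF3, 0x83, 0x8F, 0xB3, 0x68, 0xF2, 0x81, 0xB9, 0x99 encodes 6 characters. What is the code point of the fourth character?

U+C33F3

Offset 0: leading byte 0xE3 = 11100011 → 3-byte char #1 = E3 A2 BA.
Offset 3: leading byte 0xF3 = 11110011 → 4-byte char #2 = F3 9B 8C AD.
Offset 7: leading byte 0xE3 = 11100011 → 3-byte char #3 = E3 A4 B8.
Offset 10: leading byte 0xF3 = 11110011 → 4-byte char #4 = F3 83 8F B3.
Leading byte 0xF3 = 11110011 matches 11110xxx → 4-byte sequence.
Byte 1: 0xF3 = 11110011, payload 011 (3 bits).
Byte 2: 0x83 = 10000011 (10xxxxxx ✓), payload 000011.
Byte 3: 0x8F = 10001111 (10xxxxxx ✓), payload 001111.
Byte 4: 0xB3 = 10110011 (10xxxxxx ✓), payload 110011.
Concatenate: 011000011001111110011 = 0xC33F3 (21 bits → U+C33F3).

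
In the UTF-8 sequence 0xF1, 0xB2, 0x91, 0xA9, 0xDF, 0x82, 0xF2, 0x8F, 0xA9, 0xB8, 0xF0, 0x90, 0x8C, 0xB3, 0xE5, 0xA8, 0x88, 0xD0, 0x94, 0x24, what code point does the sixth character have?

U+0414

Offset 0: leading byte 0xF1 = 11110001 → 4-byte char #1 = F1 B2 91 A9.
Offset 4: leading byte 0xDF = 11011111 → 2-byte char #2 = DF 82.
Offset 6: leading byte 0xF2 = 11110010 → 4-byte char #3 = F2 8F A9 B8.
Offset 10: leading byte 0xF0 = 11110000 → 4-byte char #4 = F0 90 8C B3.
Offset 14: leading byte 0xE5 = 11100101 → 3-byte char #5 = E5 A8 88.
Offset 17: leading byte 0xD0 = 11010000 → 2-byte char #6 = D0 94.
Leading byte 0xD0 = 11010000 matches 110xxxxx → 2-byte sequence.
Byte 1: 0xD0 = 11010000, payload 10000 (5 bits).
Byte 2: 0x94 = 10010100 (10xxxxxx ✓), payload 010100.
Concatenate: 10000010100 = 0x414 (11 bits → U+0414).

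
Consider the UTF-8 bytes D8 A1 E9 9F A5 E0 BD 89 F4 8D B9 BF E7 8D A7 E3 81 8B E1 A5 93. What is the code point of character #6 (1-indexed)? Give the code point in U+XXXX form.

Offset 0: leading byte 0xD8 = 11011000 → 2-byte char #1 = D8 A1.
Offset 2: leading byte 0xE9 = 11101001 → 3-byte char #2 = E9 9F A5.
Offset 5: leading byte 0xE0 = 11100000 → 3-byte char #3 = E0 BD 89.
Offset 8: leading byte 0xF4 = 11110100 → 4-byte char #4 = F4 8D B9 BF.
Offset 12: leading byte 0xE7 = 11100111 → 3-byte char #5 = E7 8D A7.
Offset 15: leading byte 0xE3 = 11100011 → 3-byte char #6 = E3 81 8B.
Leading byte 0xE3 = 11100011 matches 1110xxxx → 3-byte sequence.
Byte 1: 0xE3 = 11100011, payload 0011 (4 bits).
Byte 2: 0x81 = 10000001 (10xxxxxx ✓), payload 000001.
Byte 3: 0x8B = 10001011 (10xxxxxx ✓), payload 001011.
Concatenate: 0011000001001011 = 0x304B (16 bits → U+304B).

U+304B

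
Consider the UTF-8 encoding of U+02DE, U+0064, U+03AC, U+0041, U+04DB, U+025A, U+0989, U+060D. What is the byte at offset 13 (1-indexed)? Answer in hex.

0x89

1-indexed offset 13 is 0-indexed offset 12.
U+02DE → 2-byte form CB 9E at offsets 0–1.
U+0064 → 1-byte form 64 at offsets 2–2.
U+03AC → 2-byte form CE AC at offsets 3–4.
U+0041 → 1-byte form 41 at offsets 5–5.
U+04DB → 2-byte form D3 9B at offsets 6–7.
U+025A → 2-byte form C9 9A at offsets 8–9.
U+0989 → 3-byte form E0 A6 89 at offsets 10–12.
Offset 12 falls in char 7's range; it's byte 3 of E0 A6 89 = 0x89.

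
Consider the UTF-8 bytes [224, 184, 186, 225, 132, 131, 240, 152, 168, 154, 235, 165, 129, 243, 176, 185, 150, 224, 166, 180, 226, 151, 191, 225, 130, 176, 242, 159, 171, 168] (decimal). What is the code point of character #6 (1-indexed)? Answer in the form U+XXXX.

U+09B4

Offset 0: leading byte 0xE0 = 11100000 → 3-byte char #1 = E0 B8 BA.
Offset 3: leading byte 0xE1 = 11100001 → 3-byte char #2 = E1 84 83.
Offset 6: leading byte 0xF0 = 11110000 → 4-byte char #3 = F0 98 A8 9A.
Offset 10: leading byte 0xEB = 11101011 → 3-byte char #4 = EB A5 81.
Offset 13: leading byte 0xF3 = 11110011 → 4-byte char #5 = F3 B0 B9 96.
Offset 17: leading byte 0xE0 = 11100000 → 3-byte char #6 = E0 A6 B4.
Leading byte 0xE0 = 11100000 matches 1110xxxx → 3-byte sequence.
Byte 1: 0xE0 = 11100000, payload 0000 (4 bits).
Byte 2: 0xA6 = 10100110 (10xxxxxx ✓), payload 100110.
Byte 3: 0xB4 = 10110100 (10xxxxxx ✓), payload 110100.
Concatenate: 0000100110110100 = 0x9B4 (16 bits → U+09B4).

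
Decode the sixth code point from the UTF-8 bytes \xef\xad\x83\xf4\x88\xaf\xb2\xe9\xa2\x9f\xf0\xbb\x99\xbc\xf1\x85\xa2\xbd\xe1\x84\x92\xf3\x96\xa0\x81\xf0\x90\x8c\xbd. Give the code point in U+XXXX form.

Offset 0: leading byte 0xEF = 11101111 → 3-byte char #1 = EF AD 83.
Offset 3: leading byte 0xF4 = 11110100 → 4-byte char #2 = F4 88 AF B2.
Offset 7: leading byte 0xE9 = 11101001 → 3-byte char #3 = E9 A2 9F.
Offset 10: leading byte 0xF0 = 11110000 → 4-byte char #4 = F0 BB 99 BC.
Offset 14: leading byte 0xF1 = 11110001 → 4-byte char #5 = F1 85 A2 BD.
Offset 18: leading byte 0xE1 = 11100001 → 3-byte char #6 = E1 84 92.
Leading byte 0xE1 = 11100001 matches 1110xxxx → 3-byte sequence.
Byte 1: 0xE1 = 11100001, payload 0001 (4 bits).
Byte 2: 0x84 = 10000100 (10xxxxxx ✓), payload 000100.
Byte 3: 0x92 = 10010010 (10xxxxxx ✓), payload 010010.
Concatenate: 0001000100010010 = 0x1112 (16 bits → U+1112).

U+1112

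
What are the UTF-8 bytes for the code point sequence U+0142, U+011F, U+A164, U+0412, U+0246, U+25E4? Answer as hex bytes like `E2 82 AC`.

C5 82 C4 9F EA 85 A4 D0 92 C9 86 E2 97 A4

U+0142: 2-byte form → C5 82.
U+011F: 2-byte form → C4 9F.
U+A164: 3-byte form → EA 85 A4.
U+0412: 2-byte form → D0 92.
U+0246: 2-byte form → C9 86.
U+25E4: 3-byte form → E2 97 A4.
Concatenated (14 bytes): C5 82 C4 9F EA 85 A4 D0 92 C9 86 E2 97 A4.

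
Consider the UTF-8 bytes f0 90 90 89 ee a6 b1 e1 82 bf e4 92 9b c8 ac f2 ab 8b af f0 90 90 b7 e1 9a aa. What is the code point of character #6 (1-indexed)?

U+AB2EF

Offset 0: leading byte 0xF0 = 11110000 → 4-byte char #1 = F0 90 90 89.
Offset 4: leading byte 0xEE = 11101110 → 3-byte char #2 = EE A6 B1.
Offset 7: leading byte 0xE1 = 11100001 → 3-byte char #3 = E1 82 BF.
Offset 10: leading byte 0xE4 = 11100100 → 3-byte char #4 = E4 92 9B.
Offset 13: leading byte 0xC8 = 11001000 → 2-byte char #5 = C8 AC.
Offset 15: leading byte 0xF2 = 11110010 → 4-byte char #6 = F2 AB 8B AF.
Leading byte 0xF2 = 11110010 matches 11110xxx → 4-byte sequence.
Byte 1: 0xF2 = 11110010, payload 010 (3 bits).
Byte 2: 0xAB = 10101011 (10xxxxxx ✓), payload 101011.
Byte 3: 0x8B = 10001011 (10xxxxxx ✓), payload 001011.
Byte 4: 0xAF = 10101111 (10xxxxxx ✓), payload 101111.
Concatenate: 010101011001011101111 = 0xAB2EF (21 bits → U+AB2EF).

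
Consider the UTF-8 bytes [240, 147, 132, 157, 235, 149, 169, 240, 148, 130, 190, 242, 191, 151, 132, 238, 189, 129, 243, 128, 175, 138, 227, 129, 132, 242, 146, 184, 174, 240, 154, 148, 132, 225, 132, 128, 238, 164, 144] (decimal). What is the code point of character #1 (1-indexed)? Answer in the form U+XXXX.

U+1311D

Offset 0: leading byte 0xF0 = 11110000 → 4-byte char #1 = F0 93 84 9D.
Leading byte 0xF0 = 11110000 matches 11110xxx → 4-byte sequence.
Byte 1: 0xF0 = 11110000, payload 000 (3 bits).
Byte 2: 0x93 = 10010011 (10xxxxxx ✓), payload 010011.
Byte 3: 0x84 = 10000100 (10xxxxxx ✓), payload 000100.
Byte 4: 0x9D = 10011101 (10xxxxxx ✓), payload 011101.
Concatenate: 000010011000100011101 = 0x1311D (21 bits → U+1311D).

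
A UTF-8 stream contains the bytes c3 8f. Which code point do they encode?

Leading byte 0xC3 = 11000011 matches 110xxxxx → 2-byte sequence.
Byte 1: 0xC3 = 11000011, payload 00011 (5 bits).
Byte 2: 0x8F = 10001111 (10xxxxxx ✓), payload 001111.
Concatenate: 00011001111 = 0xCF (11 bits → U+00CF).

U+00CF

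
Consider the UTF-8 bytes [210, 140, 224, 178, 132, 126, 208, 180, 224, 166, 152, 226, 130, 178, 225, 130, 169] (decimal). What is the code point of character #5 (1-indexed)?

U+0998

Offset 0: leading byte 0xD2 = 11010010 → 2-byte char #1 = D2 8C.
Offset 2: leading byte 0xE0 = 11100000 → 3-byte char #2 = E0 B2 84.
Offset 5: leading byte 0x7E = 01111110 → 1-byte char #3 = 7E.
Offset 6: leading byte 0xD0 = 11010000 → 2-byte char #4 = D0 B4.
Offset 8: leading byte 0xE0 = 11100000 → 3-byte char #5 = E0 A6 98.
Leading byte 0xE0 = 11100000 matches 1110xxxx → 3-byte sequence.
Byte 1: 0xE0 = 11100000, payload 0000 (4 bits).
Byte 2: 0xA6 = 10100110 (10xxxxxx ✓), payload 100110.
Byte 3: 0x98 = 10011000 (10xxxxxx ✓), payload 011000.
Concatenate: 0000100110011000 = 0x998 (16 bits → U+0998).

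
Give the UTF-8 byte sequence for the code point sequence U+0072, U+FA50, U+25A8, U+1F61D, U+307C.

72 EF A9 90 E2 96 A8 F0 9F 98 9D E3 81 BC

U+0072: 1-byte form → 72.
U+FA50: 3-byte form → EF A9 90.
U+25A8: 3-byte form → E2 96 A8.
U+1F61D: 4-byte form → F0 9F 98 9D.
U+307C: 3-byte form → E3 81 BC.
Concatenated (14 bytes): 72 EF A9 90 E2 96 A8 F0 9F 98 9D E3 81 BC.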